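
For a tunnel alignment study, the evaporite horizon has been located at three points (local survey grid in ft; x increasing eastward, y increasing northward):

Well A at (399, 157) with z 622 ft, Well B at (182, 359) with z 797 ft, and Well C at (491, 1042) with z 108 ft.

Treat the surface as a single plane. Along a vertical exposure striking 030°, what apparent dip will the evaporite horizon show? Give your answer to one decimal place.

45.2°

Let the plane be z = a·x + b·y + c.
Well B−Well A: −217a + 202b = 175;  Well C−Well A: 92a + 885b = −514.
Solving gives a = −1.22824, b = −0.45311.
Unit vector along 030° is (sin 30°, cos 30°) = (0.5000, 0.8660).
Slope in that direction = a·(0.5000) + b·(0.8660) = −1.00652.
Apparent dip = arctan|1.00652| = 45.2° (true dip is 52.6°, so apparent ≤ true as expected).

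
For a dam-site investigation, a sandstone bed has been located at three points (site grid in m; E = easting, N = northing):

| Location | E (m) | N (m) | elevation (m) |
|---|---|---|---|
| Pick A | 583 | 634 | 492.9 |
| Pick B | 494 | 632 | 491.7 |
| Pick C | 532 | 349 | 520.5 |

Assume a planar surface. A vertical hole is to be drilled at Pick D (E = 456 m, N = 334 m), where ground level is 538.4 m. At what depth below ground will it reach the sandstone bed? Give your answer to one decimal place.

17.6 m

Two edge vectors: Pick A→Pick B = (-89, -2, -1.2), Pick A→Pick C = (-51, -285, 27.6).
Normal n = (Pick A→Pick B) × (Pick A→Pick C) = (-397.2, 2517.6, 25263).
So ∂z/∂E = −n_x/n_z = 0.01572 and ∂z/∂N = −n_y/n_z = −0.09966.
Intercept c from Pick A: 492.9 − 9.17 + 63.18 = 546.92.
At (456, 334): z_contact = 7.17 − 33.28 + 546.92 = 520.80 m.
Depth below ground = 538.4 − 520.80 = 17.6 m.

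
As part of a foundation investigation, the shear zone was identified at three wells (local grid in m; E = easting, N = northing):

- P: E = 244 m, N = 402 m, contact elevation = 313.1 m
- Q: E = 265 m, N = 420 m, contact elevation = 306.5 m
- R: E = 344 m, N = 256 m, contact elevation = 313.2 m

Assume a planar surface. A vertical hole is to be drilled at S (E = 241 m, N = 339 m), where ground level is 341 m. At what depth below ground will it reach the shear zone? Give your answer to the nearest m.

19 m

Let the plane be z = a·E + b·N + c.
Q−P: 21a + 18b = −6.6;  R−P: 100a − 146b = 0.1.
Solving gives a = −0.19766, b = −0.13607.
Then c = 313.1 − a·244 − b·402 = 416.03.
At (241, 339): z_contact = −47.6 − 46.1 + 416.03 = 322.3 m.
Depth below ground = 341 − 322.3 = 19 m.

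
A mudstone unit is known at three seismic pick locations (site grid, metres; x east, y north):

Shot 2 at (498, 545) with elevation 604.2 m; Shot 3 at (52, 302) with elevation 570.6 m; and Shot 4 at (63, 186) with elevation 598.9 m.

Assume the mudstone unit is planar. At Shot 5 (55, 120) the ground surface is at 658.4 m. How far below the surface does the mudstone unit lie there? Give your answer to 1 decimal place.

Two edge vectors: Shot 2→Shot 3 = (-446, -243, -33.6), Shot 2→Shot 4 = (-435, -359, -5.3).
Normal n = (Shot 2→Shot 3) × (Shot 2→Shot 4) = (-10774.5, 12252.2, 54409).
So ∂z/∂x = −n_x/n_z = 0.19803 and ∂z/∂y = −n_y/n_z = −0.22519.
Intercept c from Shot 2: 604.2 − 98.62 + 122.73 = 628.31.
At (55, 120): z_contact = 10.89 − 27.02 + 628.31 = 612.18 m.
Depth below ground = 658.4 − 612.18 = 46.2 m.

46.2 m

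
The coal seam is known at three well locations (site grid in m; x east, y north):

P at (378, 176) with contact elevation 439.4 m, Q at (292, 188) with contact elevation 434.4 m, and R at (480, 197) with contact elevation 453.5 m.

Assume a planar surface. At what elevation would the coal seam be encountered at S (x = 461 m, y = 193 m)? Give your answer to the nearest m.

451 m

Two edge vectors: P→Q = (-86, 12, -5), P→R = (102, 21, 14.1).
Normal n = (P→Q) × (P→R) = (274.2, 702.6, -3030).
So ∂z/∂x = −n_x/n_z = 0.09050 and ∂z/∂y = −n_y/n_z = 0.23188.
Intercept c from P: 439.4 − 34.21 − 40.81 = 364.38.
At (461, 193): z = 41.7 + 44.8 + 364.38 = 450.9 m.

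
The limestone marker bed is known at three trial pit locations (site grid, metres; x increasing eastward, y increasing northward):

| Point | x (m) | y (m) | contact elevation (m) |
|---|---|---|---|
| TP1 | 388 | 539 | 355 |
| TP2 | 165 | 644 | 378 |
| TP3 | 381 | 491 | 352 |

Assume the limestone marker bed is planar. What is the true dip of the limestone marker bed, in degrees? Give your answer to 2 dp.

5.72°

Let the plane be z = a·x + b·y + c.
TP2−TP1: −223a + 105b = 23;  TP3−TP1: −7a − 48b = −3.
Solving gives a = −0.06897, b = 0.07256.
Gradient magnitude |∇z| = √(a² + b²) = √(0.00476 + 0.00526) = 0.10011.
True dip = arctan(0.10011) = 5.72°, dipping toward SE (azimuth ≈ 136°).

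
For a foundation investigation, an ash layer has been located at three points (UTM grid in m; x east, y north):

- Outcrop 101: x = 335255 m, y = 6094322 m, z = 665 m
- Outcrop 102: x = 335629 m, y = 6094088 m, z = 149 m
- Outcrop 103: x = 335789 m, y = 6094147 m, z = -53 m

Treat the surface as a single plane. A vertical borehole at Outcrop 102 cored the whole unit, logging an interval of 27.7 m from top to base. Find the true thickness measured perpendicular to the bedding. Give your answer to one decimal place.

Two edge vectors: Outcrop 101→Outcrop 102 = (374, -234, -516), Outcrop 101→Outcrop 103 = (534, -175, -718).
Normal n = (Outcrop 101→Outcrop 102) × (Outcrop 101→Outcrop 103) = (77712, -7012, 59506).
So ∂z/∂x = −n_x/n_z = −1.30595 and ∂z/∂y = −n_y/n_z = 0.11784.
|∇z| = √(a²+b²) = 1.31126, so dip δ = arctan(1.31126) = 52.67°.
True thickness = vertical thickness × cos δ = 27.7 × cos 52.67° = 16.8 m.

16.8 m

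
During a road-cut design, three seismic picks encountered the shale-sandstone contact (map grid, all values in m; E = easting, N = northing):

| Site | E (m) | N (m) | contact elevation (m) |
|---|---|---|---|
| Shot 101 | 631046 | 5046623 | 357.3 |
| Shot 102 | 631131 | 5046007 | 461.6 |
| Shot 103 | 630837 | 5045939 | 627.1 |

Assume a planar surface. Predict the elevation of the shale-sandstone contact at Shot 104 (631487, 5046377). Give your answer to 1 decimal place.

Let the plane be z = a·E + b·N + c.
Shot 102−Shot 101: 85a − 616b = 104.3;  Shot 103−Shot 101: −209a − 684b = 269.8.
Solving gives a = −0.507564050, b = −0.239355429.
Then c = 357.3 − a·631046 − b·5046623 = 1528590.18.
At (631487, 5046377): z = −320520.1 − 1207877.7 + 1528590.18 = 192.3 m.

192.3 m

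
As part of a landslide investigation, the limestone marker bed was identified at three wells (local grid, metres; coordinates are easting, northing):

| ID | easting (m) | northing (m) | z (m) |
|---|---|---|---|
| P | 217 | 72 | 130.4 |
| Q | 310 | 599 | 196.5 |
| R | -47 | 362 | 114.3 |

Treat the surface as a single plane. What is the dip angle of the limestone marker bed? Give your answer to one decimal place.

10.9°

Let the plane be z = a·easting + b·northing + c.
Q−P: 93a + 527b = 66.1;  R−P: −264a + 290b = −16.1.
Solving gives a = 0.16649, b = 0.09605.
Gradient magnitude |∇z| = √(a² + b²) = √(0.02772 + 0.00922) = 0.19221.
True dip = arctan(0.19221) = 10.9°, dipping toward WSW (azimuth ≈ 240°).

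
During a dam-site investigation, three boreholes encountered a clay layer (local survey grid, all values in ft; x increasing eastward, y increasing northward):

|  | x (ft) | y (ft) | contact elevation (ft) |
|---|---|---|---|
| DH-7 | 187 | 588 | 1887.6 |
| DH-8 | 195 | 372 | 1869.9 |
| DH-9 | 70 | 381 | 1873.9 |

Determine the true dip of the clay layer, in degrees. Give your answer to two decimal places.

4.86°

Two edge vectors: DH-7→DH-8 = (8, -216, -17.7), DH-7→DH-9 = (-117, -207, -13.7).
Normal n = (DH-7→DH-8) × (DH-7→DH-9) = (-704.7, 2180.5, -26928).
So ∂z/∂x = −n_x/n_z = −0.02617 and ∂z/∂y = −n_y/n_z = 0.08098.
Gradient magnitude |∇z| = √(a² + b²) = √(0.00068 + 0.00656) = 0.08510.
True dip = arctan(0.08510) = 4.86°, dipping toward SSE (azimuth ≈ 162°).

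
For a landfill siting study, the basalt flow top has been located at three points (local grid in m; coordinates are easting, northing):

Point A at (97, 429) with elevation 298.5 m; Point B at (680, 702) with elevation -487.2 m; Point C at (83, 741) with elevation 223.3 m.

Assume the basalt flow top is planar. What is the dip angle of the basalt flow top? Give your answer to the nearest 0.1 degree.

Two edge vectors: Point A→Point B = (583, 273, -785.7), Point A→Point C = (-14, 312, -75.2).
Normal n = (Point A→Point B) × (Point A→Point C) = (224608.8, 54841.4, 185718).
So ∂z/∂easting = −n_x/n_z = −1.20941 and ∂z/∂northing = −n_y/n_z = −0.29529.
Gradient magnitude |∇z| = √(a² + b²) = √(1.46267 + 0.08720) = 1.24494.
True dip = arctan(1.24494) = 51.2°, dipping toward ENE (azimuth ≈ 076°).

51.2°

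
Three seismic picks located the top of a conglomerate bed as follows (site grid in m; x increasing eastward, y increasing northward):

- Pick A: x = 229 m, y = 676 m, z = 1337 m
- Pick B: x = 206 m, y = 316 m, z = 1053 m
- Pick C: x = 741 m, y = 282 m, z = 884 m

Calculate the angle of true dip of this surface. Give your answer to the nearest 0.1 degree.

40.3°

Two edge vectors: Pick A→Pick B = (-23, -360, -284), Pick A→Pick C = (512, -394, -453).
Normal n = (Pick A→Pick B) × (Pick A→Pick C) = (51184, -155827, 193382).
So ∂z/∂x = −n_x/n_z = −0.26468 and ∂z/∂y = −n_y/n_z = 0.80580.
Gradient magnitude |∇z| = √(a² + b²) = √(0.07005 + 0.64931) = 0.84815.
True dip = arctan(0.84815) = 40.3°, dipping toward SSE (azimuth ≈ 162°).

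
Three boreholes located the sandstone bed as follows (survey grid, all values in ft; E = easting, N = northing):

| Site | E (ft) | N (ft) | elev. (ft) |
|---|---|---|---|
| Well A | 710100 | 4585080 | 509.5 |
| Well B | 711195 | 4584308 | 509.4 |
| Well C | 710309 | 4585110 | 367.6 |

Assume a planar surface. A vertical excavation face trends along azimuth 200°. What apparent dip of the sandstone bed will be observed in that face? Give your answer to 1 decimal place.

Two edge vectors: Well A→Well B = (1095, -772, -0.1), Well A→Well C = (209, 30, -141.9).
Normal n = (Well A→Well B) × (Well A→Well C) = (109549.8, 155359.6, 194198).
So ∂z/∂E = −n_x/n_z = −0.56411 and ∂z/∂N = −n_y/n_z = −0.80001.
Unit vector along 200° is (sin 200°, cos 200°) = (-0.3420, -0.9397).
Slope in that direction = a·(-0.3420) + b·(-0.9397) = 0.94470.
Apparent dip = arctan|0.94470| = 43.4° (true dip is 44.4°, so apparent ≤ true as expected).

43.4°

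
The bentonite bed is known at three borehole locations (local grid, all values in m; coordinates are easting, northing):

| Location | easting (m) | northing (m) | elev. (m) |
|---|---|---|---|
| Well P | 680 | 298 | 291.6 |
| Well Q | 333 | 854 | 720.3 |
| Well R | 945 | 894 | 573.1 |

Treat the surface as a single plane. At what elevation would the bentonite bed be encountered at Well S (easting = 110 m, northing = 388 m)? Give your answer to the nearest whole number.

505 m

Two edge vectors: Well P→Well Q = (-347, 556, 428.7), Well P→Well R = (265, 596, 281.5).
Normal n = (Well P→Well Q) × (Well P→Well R) = (-98991.2, 211286, -354152).
So ∂z/∂easting = −n_x/n_z = −0.27952 and ∂z/∂northing = −n_y/n_z = 0.59660.
Intercept c from Well P: 291.6 + 190.07 − 177.79 = 303.89.
At (110, 388): z = −30.7 + 231.5 + 303.89 = 504.6 m.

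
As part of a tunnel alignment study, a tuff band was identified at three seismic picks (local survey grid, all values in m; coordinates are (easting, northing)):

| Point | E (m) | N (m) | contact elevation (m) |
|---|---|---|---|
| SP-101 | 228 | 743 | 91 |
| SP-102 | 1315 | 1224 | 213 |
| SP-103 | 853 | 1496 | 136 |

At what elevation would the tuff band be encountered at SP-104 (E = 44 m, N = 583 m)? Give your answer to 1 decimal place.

Two edge vectors: SP-101→SP-102 = (1087, 481, 122), SP-101→SP-103 = (625, 753, 45).
Normal n = (SP-101→SP-102) × (SP-101→SP-103) = (-70221, 27335, 517886).
So ∂z/∂E = −n_x/n_z = 0.135592 and ∂z/∂N = −n_y/n_z = −0.052782.
Intercept c from SP-101: 91 − 30.91 + 39.22 = 99.30.
At (44, 583): z = 6.0 − 30.8 + 99.30 = 74.5 m.

74.5 m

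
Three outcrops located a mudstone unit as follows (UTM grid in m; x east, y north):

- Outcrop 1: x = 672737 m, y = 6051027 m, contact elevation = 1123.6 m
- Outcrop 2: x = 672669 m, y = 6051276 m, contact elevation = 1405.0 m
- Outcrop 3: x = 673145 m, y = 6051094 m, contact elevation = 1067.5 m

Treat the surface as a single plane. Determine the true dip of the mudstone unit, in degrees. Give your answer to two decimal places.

47.48°

Two edge vectors: Outcrop 1→Outcrop 2 = (-68, 249, 281.4), Outcrop 1→Outcrop 3 = (408, 67, -56.1).
Normal n = (Outcrop 1→Outcrop 2) × (Outcrop 1→Outcrop 3) = (-32822.7, 110996.4, -106148).
So ∂z/∂x = −n_x/n_z = −0.30922 and ∂z/∂y = −n_y/n_z = 1.04568.
Gradient magnitude |∇z| = √(a² + b²) = √(0.09561 + 1.09344) = 1.09044.
True dip = arctan(1.09044) = 47.48°, dipping toward SSE (azimuth ≈ 164°).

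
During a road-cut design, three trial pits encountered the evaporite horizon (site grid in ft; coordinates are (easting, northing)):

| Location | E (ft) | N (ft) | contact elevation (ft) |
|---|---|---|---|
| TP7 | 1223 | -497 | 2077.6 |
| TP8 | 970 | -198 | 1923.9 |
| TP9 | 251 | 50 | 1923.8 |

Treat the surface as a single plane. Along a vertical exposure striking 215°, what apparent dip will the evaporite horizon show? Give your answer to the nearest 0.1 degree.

Let the plane be z = a·E + b·N + c.
TP8−TP7: −253a + 299b = −153.7;  TP9−TP7: −972a + 547b = −153.8.
Solving gives a = −0.25019, b = −0.72574.
Unit vector along 215° is (sin 215°, cos 215°) = (-0.5736, -0.8192).
Slope in that direction = a·(-0.5736) + b·(-0.8192) = 0.73800.
Apparent dip = arctan|0.73800| = 36.4° (true dip is 37.5°, so apparent ≤ true as expected).

36.4°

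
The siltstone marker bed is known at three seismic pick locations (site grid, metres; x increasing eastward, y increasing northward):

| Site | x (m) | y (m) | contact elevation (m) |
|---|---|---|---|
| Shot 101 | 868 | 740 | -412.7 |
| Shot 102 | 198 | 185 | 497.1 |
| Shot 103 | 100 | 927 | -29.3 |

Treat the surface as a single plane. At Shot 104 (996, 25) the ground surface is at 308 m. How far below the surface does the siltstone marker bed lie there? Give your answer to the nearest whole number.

Two edge vectors: Shot 101→Shot 102 = (-670, -555, 909.8), Shot 101→Shot 103 = (-768, 187, 383.4).
Normal n = (Shot 101→Shot 102) × (Shot 101→Shot 103) = (-382919.6, -441848.4, -551530).
So ∂z/∂x = −n_x/n_z = −0.69429 and ∂z/∂y = −n_y/n_z = −0.80113.
Intercept c from Shot 101: -412.7 + 602.64 + 592.84 = 782.78.
At (996, 25): z_contact = −691.5 − 20.0 + 782.78 = 71.2 m.
Depth below ground = 308 − 71.2 = 237 m.

237 m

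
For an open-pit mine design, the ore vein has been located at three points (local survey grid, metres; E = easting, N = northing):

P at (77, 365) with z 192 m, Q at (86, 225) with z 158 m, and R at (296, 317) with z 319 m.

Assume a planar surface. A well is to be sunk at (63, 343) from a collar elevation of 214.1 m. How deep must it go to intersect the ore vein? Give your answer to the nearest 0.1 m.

Two edge vectors: P→Q = (9, -140, -34), P→R = (219, -48, 127).
Normal n = (P→Q) × (P→R) = (-19412, -8589, 30228).
So ∂z/∂E = −n_x/n_z = 0.64219 and ∂z/∂N = −n_y/n_z = 0.28414.
Intercept c from P: 192 − 49.45 − 103.71 = 38.84.
At (63, 343): z_contact = 40.46 + 97.46 + 38.84 = 176.76 m.
Depth below ground = 214.1 − 176.76 = 37.3 m.

37.3 m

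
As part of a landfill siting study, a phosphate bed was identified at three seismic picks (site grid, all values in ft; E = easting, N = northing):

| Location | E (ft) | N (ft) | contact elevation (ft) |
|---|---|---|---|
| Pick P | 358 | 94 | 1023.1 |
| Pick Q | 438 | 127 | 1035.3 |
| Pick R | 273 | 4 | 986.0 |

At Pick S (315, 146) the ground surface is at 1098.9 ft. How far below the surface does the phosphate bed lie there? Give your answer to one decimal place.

51.7 ft

Two edge vectors: Pick P→Pick Q = (80, 33, 12.2), Pick P→Pick R = (-85, -90, -37.1).
Normal n = (Pick P→Pick Q) × (Pick P→Pick R) = (-126.3, 1931, -4395).
So ∂z/∂E = −n_x/n_z = −0.02874 and ∂z/∂N = −n_y/n_z = 0.43936.
Intercept c from Pick P: 1023.1 + 10.29 − 41.30 = 992.09.
At (315, 146): z_contact = −9.05 + 64.15 + 992.09 = 1047.18 ft.
Depth below ground = 1098.9 − 1047.18 = 51.7 ft.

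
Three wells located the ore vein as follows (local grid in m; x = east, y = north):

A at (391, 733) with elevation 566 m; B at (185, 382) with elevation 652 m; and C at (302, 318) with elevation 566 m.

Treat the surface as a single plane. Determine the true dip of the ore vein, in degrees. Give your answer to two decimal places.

Two edge vectors: A→B = (-206, -351, 86), A→C = (-89, -415, 0).
Normal n = (A→B) × (A→C) = (35690, -7654, 54251).
So ∂z/∂x = −n_x/n_z = −0.65787 and ∂z/∂y = −n_y/n_z = 0.14108.
Gradient magnitude |∇z| = √(a² + b²) = √(0.43279 + 0.01990) = 0.67283.
True dip = arctan(0.67283) = 33.93°, dipping toward ESE (azimuth ≈ 102°).

33.93°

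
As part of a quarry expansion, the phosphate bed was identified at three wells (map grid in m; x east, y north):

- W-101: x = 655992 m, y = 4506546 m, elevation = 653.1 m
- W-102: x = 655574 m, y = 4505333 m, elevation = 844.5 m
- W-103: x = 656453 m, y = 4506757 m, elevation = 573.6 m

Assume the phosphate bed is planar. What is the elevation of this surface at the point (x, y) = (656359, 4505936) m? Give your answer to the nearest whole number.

Let the plane be z = a·x + b·y + c.
W-102−W-101: −418a − 1213b = 191.4;  W-103−W-101: 461a + 211b = −79.5.
Solving gives a = −0.11899935, b = −0.11678341.
Then c = 653.1 − a·655992 − b·4506546 = 605005.51.
At (656359, 4505936): z = −78106.3 − 526218.6 + 605005.51 = 680.7 m.

681 m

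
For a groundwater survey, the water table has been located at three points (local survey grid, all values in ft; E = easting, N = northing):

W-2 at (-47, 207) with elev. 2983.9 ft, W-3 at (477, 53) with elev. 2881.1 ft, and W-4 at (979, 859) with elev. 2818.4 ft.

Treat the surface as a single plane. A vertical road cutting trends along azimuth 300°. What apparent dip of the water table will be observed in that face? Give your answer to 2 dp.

Two edge vectors: W-2→W-3 = (524, -154, -102.8), W-2→W-4 = (1026, 652, -165.5).
Normal n = (W-2→W-3) × (W-2→W-4) = (92512.6, -18750.8, 499652).
So ∂z/∂E = −n_x/n_z = −0.18515 and ∂z/∂N = −n_y/n_z = 0.03753.
Unit vector along 300° is (sin 300°, cos 300°) = (-0.8660, 0.5000).
Slope in that direction = a·(-0.8660) + b·(0.5000) = 0.17911.
Apparent dip = arctan|0.17911| = 10.15° (true dip is 10.7°, so apparent ≤ true as expected).

10.15°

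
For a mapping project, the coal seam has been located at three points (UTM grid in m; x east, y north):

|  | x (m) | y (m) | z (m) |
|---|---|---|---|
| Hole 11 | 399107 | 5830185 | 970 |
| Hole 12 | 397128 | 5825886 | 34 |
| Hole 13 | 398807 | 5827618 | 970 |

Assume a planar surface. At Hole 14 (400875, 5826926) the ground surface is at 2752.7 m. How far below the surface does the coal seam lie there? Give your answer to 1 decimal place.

420.5 m

Two edge vectors: Hole 11→Hole 12 = (-1979, -4299, -936), Hole 11→Hole 13 = (-300, -2567, 0).
Normal n = (Hole 11→Hole 12) × (Hole 11→Hole 13) = (-2402712, 280800, 3790393).
So ∂z/∂x = −n_x/n_z = 0.633895219 and ∂z/∂y = −n_y/n_z = −0.074082028.
Intercept c from Hole 11: 970 − 252992.02 + 431911.93 = 179889.91.
At (400875, 5826926): z_contact = 254112.75 − 431670.49 + 179889.91 = 2332.16 m.
Depth below ground = 2752.7 − 2332.16 = 420.5 m.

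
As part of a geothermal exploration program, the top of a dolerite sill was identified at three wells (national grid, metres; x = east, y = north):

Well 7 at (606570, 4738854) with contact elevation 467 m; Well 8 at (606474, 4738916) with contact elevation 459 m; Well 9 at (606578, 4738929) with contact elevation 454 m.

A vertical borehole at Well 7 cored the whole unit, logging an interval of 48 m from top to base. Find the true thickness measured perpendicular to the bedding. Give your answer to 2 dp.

Let the plane be z = a·x + b·y + c.
Well 8−Well 7: −96a + 62b = −8;  Well 9−Well 7: 8a + 75b = −13.
Solving gives a = −0.02677, b = −0.17048.
|∇z| = √(a²+b²) = 0.17257, so dip δ = arctan(0.17257) = 9.79°.
True thickness = vertical thickness × cos δ = 48 × cos 9.79° = 47.30 m.

47.30 m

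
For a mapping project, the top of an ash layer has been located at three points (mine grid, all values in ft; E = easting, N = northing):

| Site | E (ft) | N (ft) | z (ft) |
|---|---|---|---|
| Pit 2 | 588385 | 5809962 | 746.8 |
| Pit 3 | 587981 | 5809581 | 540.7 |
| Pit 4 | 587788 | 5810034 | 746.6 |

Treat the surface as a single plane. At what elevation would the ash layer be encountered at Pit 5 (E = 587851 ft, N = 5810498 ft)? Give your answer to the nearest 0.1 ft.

972.7 ft

Let the plane be z = a·E + b·N + c.
Pit 3−Pit 2: −404a − 381b = −206.1;  Pit 4−Pit 2: −597a + 72b = −0.2.
Solving gives a = 0.058139508, b = 0.479295640.
Then c = 746.8 − a·588385 − b·5809962 = −2818151.07.
At (587851, 5810498): z = 34177.4 + 2784946.4 − 2818151.07 = 972.7 ft.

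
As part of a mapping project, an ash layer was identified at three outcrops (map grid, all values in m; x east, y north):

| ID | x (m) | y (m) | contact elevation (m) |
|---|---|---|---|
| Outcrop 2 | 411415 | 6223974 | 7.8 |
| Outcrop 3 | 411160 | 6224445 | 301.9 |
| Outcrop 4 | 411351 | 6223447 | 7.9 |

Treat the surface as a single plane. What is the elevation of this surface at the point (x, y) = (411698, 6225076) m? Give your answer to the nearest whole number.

-133 m

Two edge vectors: Outcrop 2→Outcrop 3 = (-255, 471, 294.1), Outcrop 2→Outcrop 4 = (-64, -527, 0.1).
Normal n = (Outcrop 2→Outcrop 3) × (Outcrop 2→Outcrop 4) = (155037.8, -18796.9, 164529).
So ∂z/∂x = −n_x/n_z = −0.94231291 and ∂z/∂y = −n_y/n_z = 0.11424673.
Intercept c from Outcrop 2: 7.8 + 387681.66 − 711068.67 = −323379.20.
At (411698, 6225076): z = −387948.3 + 711194.6 − 323379.20 = -133.0 m.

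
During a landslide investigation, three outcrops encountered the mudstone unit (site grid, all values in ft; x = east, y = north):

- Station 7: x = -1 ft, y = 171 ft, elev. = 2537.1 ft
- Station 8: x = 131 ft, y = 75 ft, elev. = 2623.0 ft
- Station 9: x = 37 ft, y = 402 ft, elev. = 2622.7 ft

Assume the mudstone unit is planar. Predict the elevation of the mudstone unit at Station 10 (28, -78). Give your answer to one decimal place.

Let the plane be z = a·x + b·y + c.
Station 8−Station 7: 132a − 96b = 85.9;  Station 9−Station 7: 38a + 231b = 85.6.
Solving gives a = 0.82192, b = 0.23535.
Then c = 2537.1 − a·-1 − b·171 = 2497.68.
At (28, -78): z = 23.0 − 18.4 + 2497.68 = 2502.3 ft.

2502.3 ft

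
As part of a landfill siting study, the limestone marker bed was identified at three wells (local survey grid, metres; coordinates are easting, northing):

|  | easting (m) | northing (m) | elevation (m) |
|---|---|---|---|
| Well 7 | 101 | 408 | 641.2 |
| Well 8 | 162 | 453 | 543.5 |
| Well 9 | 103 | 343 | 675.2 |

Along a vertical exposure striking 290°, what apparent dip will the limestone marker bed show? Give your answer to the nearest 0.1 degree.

42.8°

Let the plane be z = a·easting + b·northing + c.
Well 8−Well 7: 61a + 45b = −97.7;  Well 9−Well 7: 2a − 65b = 34.
Solving gives a = −1.18878, b = −0.55965.
Unit vector along 290° is (sin 290°, cos 290°) = (-0.9397, 0.3420).
Slope in that direction = a·(-0.9397) + b·(0.3420) = 0.92567.
Apparent dip = arctan|0.92567| = 42.8° (true dip is 52.7°, so apparent ≤ true as expected).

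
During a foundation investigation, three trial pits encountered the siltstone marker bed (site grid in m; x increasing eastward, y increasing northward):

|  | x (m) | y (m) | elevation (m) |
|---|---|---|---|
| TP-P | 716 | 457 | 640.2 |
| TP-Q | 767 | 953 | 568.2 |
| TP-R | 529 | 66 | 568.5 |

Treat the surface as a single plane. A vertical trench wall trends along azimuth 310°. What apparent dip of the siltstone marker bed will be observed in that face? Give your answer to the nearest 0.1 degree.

39.4°

Let the plane be z = a·x + b·y + c.
TP-Q−TP-P: 51a + 496b = −72;  TP-R−TP-P: −187a − 391b = −71.7.
Solving gives a = 0.87508, b = −0.23514.
Unit vector along 310° is (sin 310°, cos 310°) = (-0.7660, 0.6428).
Slope in that direction = a·(-0.7660) + b·(0.6428) = −0.82149.
Apparent dip = arctan|0.82149| = 39.4° (true dip is 42.2°, so apparent ≤ true as expected).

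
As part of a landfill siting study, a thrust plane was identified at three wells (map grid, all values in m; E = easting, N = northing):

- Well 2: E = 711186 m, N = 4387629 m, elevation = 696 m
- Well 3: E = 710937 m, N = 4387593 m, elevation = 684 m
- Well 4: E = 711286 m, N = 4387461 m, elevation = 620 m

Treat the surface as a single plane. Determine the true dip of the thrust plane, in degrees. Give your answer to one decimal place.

23.9°

Two edge vectors: Well 2→Well 3 = (-249, -36, -12), Well 2→Well 4 = (100, -168, -76).
Normal n = (Well 2→Well 3) × (Well 2→Well 4) = (720, -20124, 45432).
So ∂z/∂E = −n_x/n_z = −0.01585 and ∂z/∂N = −n_y/n_z = 0.44295.
Gradient magnitude |∇z| = √(a² + b²) = √(0.00025 + 0.19620) = 0.44323.
True dip = arctan(0.44323) = 23.9°, dipping toward S (azimuth ≈ 178°).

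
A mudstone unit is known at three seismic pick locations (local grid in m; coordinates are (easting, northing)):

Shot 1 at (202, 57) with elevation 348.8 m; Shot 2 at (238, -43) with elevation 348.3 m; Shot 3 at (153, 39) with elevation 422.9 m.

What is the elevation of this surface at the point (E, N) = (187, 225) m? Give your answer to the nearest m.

Two edge vectors: Shot 1→Shot 2 = (36, -100, -0.5), Shot 1→Shot 3 = (-49, -18, 74.1).
Normal n = (Shot 1→Shot 2) × (Shot 1→Shot 3) = (-7419, -2643.1, -5548).
So ∂z/∂E = −n_x/n_z = −1.33724 and ∂z/∂N = −n_y/n_z = −0.47641.
Intercept c from Shot 1: 348.8 + 270.12 + 27.16 = 646.08.
At (187, 225): z = −250.1 − 107.2 + 646.08 = 288.8 m.

289 m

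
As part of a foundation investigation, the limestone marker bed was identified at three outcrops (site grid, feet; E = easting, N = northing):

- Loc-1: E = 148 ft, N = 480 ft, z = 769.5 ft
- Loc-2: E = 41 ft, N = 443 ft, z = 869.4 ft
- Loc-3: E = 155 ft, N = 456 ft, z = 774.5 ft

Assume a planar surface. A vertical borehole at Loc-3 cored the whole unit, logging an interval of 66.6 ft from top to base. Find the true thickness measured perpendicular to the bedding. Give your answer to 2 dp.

49.60 ft

Let the plane be z = a·E + b·N + c.
Loc-2−Loc-1: −107a − 37b = 99.9;  Loc-3−Loc-1: 7a − 24b = 5.
Solving gives a = −0.78267, b = −0.43661.
|∇z| = √(a²+b²) = 0.89621, so dip δ = arctan(0.89621) = 41.87°.
True thickness = vertical thickness × cos δ = 66.6 × cos 41.87° = 49.60 ft.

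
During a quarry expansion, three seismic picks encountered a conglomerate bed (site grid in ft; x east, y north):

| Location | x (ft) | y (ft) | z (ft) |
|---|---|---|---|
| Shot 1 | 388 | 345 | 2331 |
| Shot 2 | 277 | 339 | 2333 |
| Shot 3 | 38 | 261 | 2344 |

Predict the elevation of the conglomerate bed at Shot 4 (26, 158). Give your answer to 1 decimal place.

2354.7 ft

Two edge vectors: Shot 1→Shot 2 = (-111, -6, 2), Shot 1→Shot 3 = (-350, -84, 13).
Normal n = (Shot 1→Shot 2) × (Shot 1→Shot 3) = (90, 743, 7224).
So ∂z/∂x = −n_x/n_z = −0.01246 and ∂z/∂y = −n_y/n_z = −0.10285.
Intercept c from Shot 1: 2331 + 4.83 + 35.48 = 2371.32.
At (26, 158): z = −0.3 − 16.3 + 2371.32 = 2354.7 ft.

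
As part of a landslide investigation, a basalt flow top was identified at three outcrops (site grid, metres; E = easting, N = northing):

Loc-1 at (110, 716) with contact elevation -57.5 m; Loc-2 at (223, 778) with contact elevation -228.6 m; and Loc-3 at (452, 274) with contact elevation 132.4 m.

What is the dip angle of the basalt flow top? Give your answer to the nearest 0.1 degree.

Two edge vectors: Loc-1→Loc-2 = (113, 62, -171.1), Loc-1→Loc-3 = (342, -442, 189.9).
Normal n = (Loc-1→Loc-2) × (Loc-1→Loc-3) = (-63852.4, -79974.9, -71150).
So ∂z/∂E = −n_x/n_z = −0.89743 and ∂z/∂N = −n_y/n_z = −1.12403.
Gradient magnitude |∇z| = √(a² + b²) = √(0.80539 + 1.26345) = 1.43834.
True dip = arctan(1.43834) = 55.2°, dipping toward NE (azimuth ≈ 039°).

55.2°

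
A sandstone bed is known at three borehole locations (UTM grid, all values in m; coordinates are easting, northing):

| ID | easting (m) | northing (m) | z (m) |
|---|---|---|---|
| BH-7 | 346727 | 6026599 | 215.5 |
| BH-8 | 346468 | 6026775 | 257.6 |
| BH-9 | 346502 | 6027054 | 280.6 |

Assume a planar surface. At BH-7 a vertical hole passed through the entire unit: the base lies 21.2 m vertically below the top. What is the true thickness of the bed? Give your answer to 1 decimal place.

21.0 m

Two edge vectors: BH-7→BH-8 = (-259, 176, 42.1), BH-7→BH-9 = (-225, 455, 65.1).
Normal n = (BH-7→BH-8) × (BH-7→BH-9) = (-7697.9, 7388.4, -78245).
So ∂z/∂easting = −n_x/n_z = −0.09838 and ∂z/∂northing = −n_y/n_z = 0.09443.
|∇z| = √(a²+b²) = 0.13636, so dip δ = arctan(0.13636) = 7.77°.
True thickness = vertical thickness × cos δ = 21.2 × cos 7.77° = 21.0 m.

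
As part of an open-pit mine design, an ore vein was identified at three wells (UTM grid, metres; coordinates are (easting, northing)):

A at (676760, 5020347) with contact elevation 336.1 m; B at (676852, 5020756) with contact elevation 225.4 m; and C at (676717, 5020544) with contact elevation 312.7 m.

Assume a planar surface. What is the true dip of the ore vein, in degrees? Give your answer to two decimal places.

21.48°

Let the plane be z = a·E + b·N + c.
B−A: 92a + 409b = −110.7;  C−A: −43a + 197b = −23.4.
Solving gives a = −0.34268, b = −0.19358.
Gradient magnitude |∇z| = √(a² + b²) = √(0.11743 + 0.03747) = 0.39357.
True dip = arctan(0.39357) = 21.48°, dipping toward ENE (azimuth ≈ 061°).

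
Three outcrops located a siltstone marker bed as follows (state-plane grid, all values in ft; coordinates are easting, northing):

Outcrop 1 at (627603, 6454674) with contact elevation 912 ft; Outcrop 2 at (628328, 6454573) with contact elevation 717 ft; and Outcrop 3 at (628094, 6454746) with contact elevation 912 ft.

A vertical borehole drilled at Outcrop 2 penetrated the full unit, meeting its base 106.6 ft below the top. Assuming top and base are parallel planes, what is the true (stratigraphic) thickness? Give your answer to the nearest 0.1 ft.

77.3 ft

Two edge vectors: Outcrop 1→Outcrop 2 = (725, -101, -195), Outcrop 1→Outcrop 3 = (491, 72, 0).
Normal n = (Outcrop 1→Outcrop 2) × (Outcrop 1→Outcrop 3) = (14040, -95745, 101791).
So ∂z/∂easting = −n_x/n_z = −0.13793 and ∂z/∂northing = −n_y/n_z = 0.94060.
|∇z| = √(a²+b²) = 0.95066, so dip δ = arctan(0.95066) = 43.55°.
True thickness = vertical thickness × cos δ = 106.6 × cos 43.55° = 77.3 ft.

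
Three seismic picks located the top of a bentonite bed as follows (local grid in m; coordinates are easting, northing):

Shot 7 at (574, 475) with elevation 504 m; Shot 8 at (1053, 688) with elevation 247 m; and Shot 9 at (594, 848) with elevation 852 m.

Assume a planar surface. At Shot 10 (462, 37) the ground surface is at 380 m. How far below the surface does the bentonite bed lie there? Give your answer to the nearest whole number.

Two edge vectors: Shot 7→Shot 8 = (479, 213, -257), Shot 7→Shot 9 = (20, 373, 348).
Normal n = (Shot 7→Shot 8) × (Shot 7→Shot 9) = (169985, -171832, 174407).
So ∂z/∂easting = −n_x/n_z = −0.97465 and ∂z/∂northing = −n_y/n_z = 0.98524.
Intercept c from Shot 7: 504 + 559.45 − 467.99 = 595.46.
At (462, 37): z_contact = −450.3 + 36.5 + 595.46 = 181.6 m.
Depth below ground = 380 − 181.6 = 198 m.

198 m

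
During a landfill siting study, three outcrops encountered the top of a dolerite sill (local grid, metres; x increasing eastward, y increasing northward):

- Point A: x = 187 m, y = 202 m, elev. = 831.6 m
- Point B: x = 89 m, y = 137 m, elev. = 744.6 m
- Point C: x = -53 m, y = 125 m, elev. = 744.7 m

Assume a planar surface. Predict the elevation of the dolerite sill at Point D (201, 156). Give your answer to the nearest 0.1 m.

Two edge vectors: Point A→Point B = (-98, -65, -87), Point A→Point C = (-240, -77, -86.9).
Normal n = (Point A→Point B) × (Point A→Point C) = (-1050.5, 12363.8, -8054).
So ∂z/∂x = −n_x/n_z = −0.13043 and ∂z/∂y = −n_y/n_z = 1.53511.
Intercept c from Point A: 831.6 + 24.39 − 310.09 = 545.90.
At (201, 156): z = −26.2 + 239.5 + 545.90 = 759.2 m.

759.2 m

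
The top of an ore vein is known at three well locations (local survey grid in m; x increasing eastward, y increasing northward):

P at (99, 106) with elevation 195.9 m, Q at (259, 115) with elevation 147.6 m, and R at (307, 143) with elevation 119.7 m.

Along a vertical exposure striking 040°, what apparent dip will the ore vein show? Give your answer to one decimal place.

Let the plane be z = a·x + b·y + c.
Q−P: 160a + 9b = −48.3;  R−P: 208a + 37b = −76.2.
Solving gives a = −0.27206, b = −0.53004.
Unit vector along 040° is (sin 40°, cos 40°) = (0.6428, 0.7660).
Slope in that direction = a·(0.6428) + b·(0.7660) = −0.58091.
Apparent dip = arctan|0.58091| = 30.2° (true dip is 30.8°, so apparent ≤ true as expected).

30.2°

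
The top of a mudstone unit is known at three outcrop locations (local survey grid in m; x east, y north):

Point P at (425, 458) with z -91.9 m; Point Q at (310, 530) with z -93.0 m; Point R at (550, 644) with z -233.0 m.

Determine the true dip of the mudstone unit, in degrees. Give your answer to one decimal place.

Two edge vectors: Point P→Point Q = (-115, 72, -1.1), Point P→Point R = (125, 186, -141.1).
Normal n = (Point P→Point Q) × (Point P→Point R) = (-9954.6, -16364, -30390).
So ∂z/∂x = −n_x/n_z = −0.32756 and ∂z/∂y = −n_y/n_z = −0.53847.
Gradient magnitude |∇z| = √(a² + b²) = √(0.10730 + 0.28995) = 0.63027.
True dip = arctan(0.63027) = 32.2°, dipping toward NNE (azimuth ≈ 031°).

32.2°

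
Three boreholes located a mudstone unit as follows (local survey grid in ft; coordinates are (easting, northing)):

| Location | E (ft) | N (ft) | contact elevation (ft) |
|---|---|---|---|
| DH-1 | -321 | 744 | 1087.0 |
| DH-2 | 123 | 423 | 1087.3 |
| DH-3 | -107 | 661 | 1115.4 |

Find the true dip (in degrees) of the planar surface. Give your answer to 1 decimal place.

Let the plane be z = a·E + b·N + c.
DH-2−DH-1: 444a − 321b = 0.3;  DH-3−DH-1: 214a − 83b = 28.4.
Solving gives a = 0.28552, b = 0.39399.
Gradient magnitude |∇z| = √(a² + b²) = √(0.08152 + 0.15523) = 0.48657.
True dip = arctan(0.48657) = 25.9°, dipping toward SW (azimuth ≈ 216°).

25.9°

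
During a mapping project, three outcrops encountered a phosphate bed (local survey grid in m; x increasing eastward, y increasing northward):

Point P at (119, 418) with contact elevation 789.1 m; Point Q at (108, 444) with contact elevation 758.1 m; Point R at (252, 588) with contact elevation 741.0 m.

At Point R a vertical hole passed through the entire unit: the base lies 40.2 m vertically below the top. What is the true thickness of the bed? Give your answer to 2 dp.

Let the plane be z = a·x + b·y + c.
Point Q−Point P: −11a + 26b = −31;  Point R−Point P: 133a + 170b = −48.1.
Solving gives a = 0.75439, b = −0.87314.
|∇z| = √(a²+b²) = 1.15390, so dip δ = arctan(1.15390) = 49.09°.
True thickness = vertical thickness × cos δ = 40.2 × cos 49.09° = 26.33 m.

26.33 m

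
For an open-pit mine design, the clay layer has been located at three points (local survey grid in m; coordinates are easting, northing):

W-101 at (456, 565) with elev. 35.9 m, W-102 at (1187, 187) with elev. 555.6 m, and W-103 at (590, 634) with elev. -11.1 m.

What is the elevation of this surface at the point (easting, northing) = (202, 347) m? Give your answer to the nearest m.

Two edge vectors: W-101→W-102 = (731, -378, 519.7), W-101→W-103 = (134, 69, -47).
Normal n = (W-101→W-102) × (W-101→W-103) = (-18093.3, 103996.8, 101091).
So ∂z/∂easting = −n_x/n_z = 0.17898 and ∂z/∂northing = −n_y/n_z = −1.02874.
Intercept c from W-101: 35.9 − 81.62 + 581.24 = 535.53.
At (202, 347): z = 36.2 − 357.0 + 535.53 = 214.7 m.

215 m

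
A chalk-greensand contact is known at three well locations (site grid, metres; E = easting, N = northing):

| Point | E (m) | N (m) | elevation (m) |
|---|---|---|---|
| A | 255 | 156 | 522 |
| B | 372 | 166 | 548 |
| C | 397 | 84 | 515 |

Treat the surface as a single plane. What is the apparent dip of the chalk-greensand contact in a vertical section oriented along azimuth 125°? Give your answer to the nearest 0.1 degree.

6.4°

Let the plane be z = a·E + b·N + c.
B−A: 117a + 10b = 26;  C−A: 142a − 72b = −7.
Solving gives a = 0.18306, b = 0.45825.
Unit vector along 125° is (sin 125°, cos 125°) = (0.8192, -0.5736).
Slope in that direction = a·(0.8192) + b·(-0.5736) = −0.11289.
Apparent dip = arctan|0.11289| = 6.4° (true dip is 26.3°, so apparent ≤ true as expected).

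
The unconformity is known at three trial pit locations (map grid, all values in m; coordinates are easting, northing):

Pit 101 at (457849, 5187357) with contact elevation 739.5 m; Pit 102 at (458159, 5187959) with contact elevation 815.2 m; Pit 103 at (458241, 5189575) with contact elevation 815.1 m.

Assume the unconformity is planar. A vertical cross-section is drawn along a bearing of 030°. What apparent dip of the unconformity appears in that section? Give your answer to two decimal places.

Let the plane be z = a·easting + b·northing + c.
Pit 102−Pit 101: 310a + 602b = 75.7;  Pit 103−Pit 101: 392a + 2218b = 75.6.
Solving gives a = 0.27102, b = −0.01381.
Unit vector along 030° is (sin 30°, cos 30°) = (0.5000, 0.8660).
Slope in that direction = a·(0.5000) + b·(0.8660) = 0.12355.
Apparent dip = arctan|0.12355| = 7.04° (true dip is 15.2°, so apparent ≤ true as expected).

7.04°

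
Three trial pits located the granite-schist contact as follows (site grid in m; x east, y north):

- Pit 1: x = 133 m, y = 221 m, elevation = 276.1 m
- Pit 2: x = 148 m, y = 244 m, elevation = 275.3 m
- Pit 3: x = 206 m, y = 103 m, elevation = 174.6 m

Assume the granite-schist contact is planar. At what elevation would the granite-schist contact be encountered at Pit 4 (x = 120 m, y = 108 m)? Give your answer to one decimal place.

Two edge vectors: Pit 1→Pit 2 = (15, 23, -0.8), Pit 1→Pit 3 = (73, -118, -101.5).
Normal n = (Pit 1→Pit 2) × (Pit 1→Pit 3) = (-2428.9, 1464.1, -3449).
So ∂z/∂x = −n_x/n_z = −0.70423 and ∂z/∂y = −n_y/n_z = 0.42450.
Intercept c from Pit 1: 276.1 + 93.66 − 93.81 = 275.95.
At (120, 108): z = −84.5 + 45.8 + 275.95 = 237.3 m.

237.3 m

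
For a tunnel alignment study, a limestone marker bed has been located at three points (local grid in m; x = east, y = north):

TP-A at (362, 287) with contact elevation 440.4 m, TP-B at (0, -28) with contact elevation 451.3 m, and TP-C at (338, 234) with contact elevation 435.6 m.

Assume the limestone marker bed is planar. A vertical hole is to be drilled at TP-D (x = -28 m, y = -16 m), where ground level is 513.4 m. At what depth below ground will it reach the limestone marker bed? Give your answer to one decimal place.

Two edge vectors: TP-A→TP-B = (-362, -315, 10.9), TP-A→TP-C = (-24, -53, -4.8).
Normal n = (TP-A→TP-B) × (TP-A→TP-C) = (2089.7, -1999.2, 11626).
So ∂z/∂x = −n_x/n_z = −0.17974 and ∂z/∂y = −n_y/n_z = 0.17196.
Intercept c from TP-A: 440.4 + 65.07 − 49.35 = 456.11.
At (-28, -16): z_contact = 5.03 − 2.75 + 456.11 = 458.40 m.
Depth below ground = 513.4 − 458.40 = 55.0 m.

55.0 m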